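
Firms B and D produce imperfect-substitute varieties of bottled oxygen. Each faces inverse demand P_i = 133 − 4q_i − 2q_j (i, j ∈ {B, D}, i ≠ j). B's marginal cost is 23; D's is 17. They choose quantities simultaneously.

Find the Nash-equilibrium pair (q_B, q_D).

10.8, 11.8

Firm B's profit: π = q_B(133 − 4q_B − 2q_D) − 23q_B.
∂π/∂q_B = 110 − 8q_B − 2q_D = 0 ⇒ q_B = 13.75 − 0.25q_D.
Similarly q_D = 14.5 − 0.25q_B.
Plugging q_D into B's best response: q_B = 13.75 − 0.25(14.5 − 0.25q_B) ⇒ 0.9375q_B = 10.125, so q_B = 10.8.
Then q_D = 14.5 − 0.25·10.8 = 11.8.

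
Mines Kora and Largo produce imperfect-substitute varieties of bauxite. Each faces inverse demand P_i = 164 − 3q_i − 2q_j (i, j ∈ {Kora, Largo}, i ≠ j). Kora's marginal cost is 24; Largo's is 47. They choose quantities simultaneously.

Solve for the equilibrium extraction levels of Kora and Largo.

Mine Kora's profit: π = q_{Kora}(164 − 3q_{Kora} − 2q_{Largo}) − 24q_{Kora}.
∂π/∂q_{Kora} = 140 − 6q_{Kora} − 2q_{Largo} = 0 ⇒ q_{Kora} = 70/3 − (1/3)q_{Largo}.
Similarly q_{Largo} = 19.5 − (1/3)q_{Kora}.
Plugging q_{Largo} into Kora's best response: q_{Kora} = 70/3 − (1/3)(19.5 − (1/3)q_{Kora}) ⇒ (8/9)q_{Kora} = 101/6, so q_{Kora} = 18.9375.
Then q_{Largo} = 19.5 − (1/3)·18.9375 = 13.1875.

18.9375, 13.1875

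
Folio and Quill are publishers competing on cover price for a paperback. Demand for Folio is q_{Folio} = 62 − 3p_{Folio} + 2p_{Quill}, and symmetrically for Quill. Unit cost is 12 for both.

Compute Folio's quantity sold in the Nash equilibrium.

Folio's profit: π = (p_{Folio} − 12)(62 − 3p_{Folio} + 2p_{Quill}).
∂π/∂p_{Folio} = 98 − 6p_{Folio} + 2p_{Quill} = 0 ⇒ p_{Folio} = 49/3 + (1/3)p_{Quill}.
The game is symmetric, so in equilibrium p_{Quill} = p_{Folio}: the reaction function gives (2/3)p_{Folio} = 49/3, hence p_{Folio} = 24.5.
q_{Folio} = 62 − 3·24.5 + 2·24.5 = 37.5.

37.5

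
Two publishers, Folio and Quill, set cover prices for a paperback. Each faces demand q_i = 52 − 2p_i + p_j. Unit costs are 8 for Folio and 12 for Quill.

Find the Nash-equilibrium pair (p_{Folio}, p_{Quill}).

23.2, 24.8

Folio's profit: π = (p_{Folio} − 8)(52 − 2p_{Folio} + p_{Quill}).
∂π/∂p_{Folio} = 68 − 4p_{Folio} + p_{Quill} = 0 ⇒ p_{Folio} = 17 + 0.25p_{Quill}.
Similarly p_{Quill} = 19 + 0.25p_{Folio}.
Plugging p_{Quill} into Folio's best response: p_{Folio} = 17 + 0.25(19 + 0.25p_{Folio}) ⇒ 0.9375p_{Folio} = 21.75, so p_{Folio} = 23.2.
Then p_{Quill} = 19 + 0.25·23.2 = 24.8.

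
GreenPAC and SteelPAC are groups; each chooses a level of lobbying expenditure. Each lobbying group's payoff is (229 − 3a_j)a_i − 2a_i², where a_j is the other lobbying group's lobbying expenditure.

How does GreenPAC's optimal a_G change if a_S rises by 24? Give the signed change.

GreenPAC's payoff is (229 − 3a_S)a_G − 2a_G².
∂π/∂a_G = 229 − 3a_S − 4a_G = 0, so a_G = 57.25 − 0.75a_S.
The reaction-function slope is −0.75, so a 24-unit rise in a_S moves a_G by −0.75 × 24 = −18. GreenPAC's best response falls — the actions are strategic substitutes.

-18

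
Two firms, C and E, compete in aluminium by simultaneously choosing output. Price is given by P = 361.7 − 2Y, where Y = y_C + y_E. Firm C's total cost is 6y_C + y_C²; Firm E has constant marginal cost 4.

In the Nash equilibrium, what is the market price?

Firm C's profit: π = y_C(361.7 − 2(y_C + y_E)) − 6y_C − y_C².
∂π/∂y_C = 355.7 − 6y_C − 2y_E = 0, so y_C = 3557/60 − (1/3)y_E.
For E: ∂π/∂y_E = 357.7 − 4y_E − 2y_C = 0 ⇒ y_E = 89.425 − 0.5y_C.
Solving the two reaction functions simultaneously: (1 − (−1/3)(−0.5))y_C = 3557/60 − (1/3)·89.425, so (5/6)y_C = 29.475 and y_C = 35.37.
Then y_E = 89.425 − 0.5·35.37 = 71.74.
Equilibrium price: P = 361.7 − 2·107.11 = 147.48.

147.48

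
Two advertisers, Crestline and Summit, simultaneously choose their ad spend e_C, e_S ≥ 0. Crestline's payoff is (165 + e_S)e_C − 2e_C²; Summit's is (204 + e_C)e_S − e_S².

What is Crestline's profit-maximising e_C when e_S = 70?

Expanding Crestline's payoff: 165e_C + e_Se_C − 2e_C².
∂π/∂e_C = 165 + e_S − 4e_C = 0, so e_C = 41.25 + 0.25e_S.
At e_S = 70: e_C = 41.25 + 0.25·70 = 58.75.

58.75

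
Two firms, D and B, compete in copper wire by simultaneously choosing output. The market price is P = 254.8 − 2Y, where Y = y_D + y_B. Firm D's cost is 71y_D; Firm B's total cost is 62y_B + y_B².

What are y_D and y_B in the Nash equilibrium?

35.86, 20.18

Firm D's profit: π = y_D(254.8 − 2(y_D + y_B)) − 71y_D.
∂π/∂y_D = 183.8 − 4y_D − 2y_B = 0, so y_D = 45.95 − 0.5y_B.
For B: ∂π/∂y_B = 192.8 − 6y_B − 2y_D = 0 ⇒ y_B = 482/15 − (1/3)y_D.
Solving the two reaction functions simultaneously: (1 − (−0.5)(−1/3))y_D = 45.95 − 0.5·(482/15), so (5/6)y_D = 1793/60 and y_D = 35.86.
Then y_B = 482/15 − (1/3)·35.86 = 20.18.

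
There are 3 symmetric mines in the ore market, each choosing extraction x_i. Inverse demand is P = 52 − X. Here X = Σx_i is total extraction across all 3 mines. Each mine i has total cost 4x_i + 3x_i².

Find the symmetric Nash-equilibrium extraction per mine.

4.8

A representative mine's profit is π_i = x_i(52 − X) − 4x_i − 3x_i², with X = x_i + Σ_{j≠i} x_j.
First-order condition: 48 − 8x_i − Σ_{j≠i} x_j = 0.
With identical mines, set every x_j = x: then 48 − 8x − 2x = 0, i.e. x = 48/10 = 4.8.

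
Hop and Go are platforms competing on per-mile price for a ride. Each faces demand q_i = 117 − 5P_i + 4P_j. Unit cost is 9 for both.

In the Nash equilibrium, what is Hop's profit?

Hop's profit: π = (P_{Hop} − 9)(117 − 5P_{Hop} + 4P_{Go}).
∂π/∂P_{Hop} = 162 − 10P_{Hop} + 4P_{Go} = 0 ⇒ P_{Hop} = 16.2 + 0.4P_{Go}.
By symmetry P_{Go} = P_{Hop}; substituting into the reaction function, 0.6P_{Hop} = 16.2 and P_{Hop} = 27.
q_{Hop} = 117 − 5·27 + 4·27 = 90.
Profit = (27 − 9)·90 = 1620.

1620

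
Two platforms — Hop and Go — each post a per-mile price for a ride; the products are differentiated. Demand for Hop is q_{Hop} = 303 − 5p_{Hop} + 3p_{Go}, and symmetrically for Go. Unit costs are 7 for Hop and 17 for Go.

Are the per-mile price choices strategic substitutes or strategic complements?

strategic complements

Hop's profit: π = (p_{Hop} − 7)(303 − 5p_{Hop} + 3p_{Go}).
∂π/∂p_{Hop} = 338 − 10p_{Hop} + 3p_{Go} = 0 ⇒ p_{Hop} = 33.8 + 0.3p_{Go}.
The best-response slope dp_{Hop}/dp_{Go} = 0.3 > 0: the reaction function is upward-sloping, so the choices are strategic complements.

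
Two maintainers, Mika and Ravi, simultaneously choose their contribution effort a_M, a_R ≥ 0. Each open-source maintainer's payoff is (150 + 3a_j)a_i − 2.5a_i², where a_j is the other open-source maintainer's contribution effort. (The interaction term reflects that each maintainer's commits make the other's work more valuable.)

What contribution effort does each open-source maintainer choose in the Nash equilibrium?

Mika's payoff is (150 + 3a_R)a_M − 2.5a_M².
∂π/∂a_M = 150 + 3a_R − 5a_M = 0, so a_M = 30 + 0.6a_R.
By symmetry a_R = a_M; substituting into the reaction function, 0.4a_M = 30 and a_M = 75.

75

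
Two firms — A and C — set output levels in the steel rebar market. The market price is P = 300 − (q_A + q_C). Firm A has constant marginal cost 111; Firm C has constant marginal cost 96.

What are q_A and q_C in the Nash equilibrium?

58, 73

Firm A's profit: π = q_A(300 − (q_A + q_C)) − 111q_A.
∂π/∂q_A = 189 − 2q_A − q_C = 0, so q_A = 94.5 − 0.5q_C.
By the same steps for C: q_C = 102 − 0.5q_A.
Substituting the second reaction function into the first: q_A = 94.5 − 0.5(102 − 0.5q_A), which gives 0.75q_A = 43.5 ⇒ q_A = 58.
Then q_C = 102 − 0.5·58 = 73.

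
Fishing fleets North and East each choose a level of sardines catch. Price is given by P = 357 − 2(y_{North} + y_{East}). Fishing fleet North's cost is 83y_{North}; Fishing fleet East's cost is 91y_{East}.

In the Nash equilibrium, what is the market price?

177

Fishing fleet North's profit: π = y_{North}(357 − 2(y_{North} + y_{East})) − 83y_{North}.
∂π/∂y_{North} = 274 − 4y_{North} − 2y_{East} = 0, so y_{North} = 68.5 − 0.5y_{East}.
By the same steps for East: y_{East} = 66.5 − 0.5y_{North}.
Solving the two reaction functions simultaneously: (1 − (−0.5)(−0.5))y_{North} = 68.5 − 0.5·66.5, so 0.75y_{North} = 35.25 and y_{North} = 47.
Then y_{East} = 66.5 − 0.5·47 = 43.
Equilibrium price: P = 357 − 2·90 = 177.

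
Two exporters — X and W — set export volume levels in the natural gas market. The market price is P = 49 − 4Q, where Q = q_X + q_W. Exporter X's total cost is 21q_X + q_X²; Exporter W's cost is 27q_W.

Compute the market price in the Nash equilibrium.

Exporter X's profit: π = q_X(49 − 4(q_X + q_W)) − 21q_X − q_X².
∂π/∂q_X = 28 − 10q_X − 4q_W = 0, so q_X = 2.8 − 0.4q_W.
For W: ∂π/∂q_W = 22 − 8q_W − 4q_X = 0 ⇒ q_W = 2.75 − 0.5q_X.
Solving the two reaction functions simultaneously: (1 − (−0.4)(−0.5))q_X = 2.8 − 0.4·2.75, so 0.8q_X = 1.7 and q_X = 2.125.
Then q_W = 2.75 − 0.5·2.125 = 1.6875.
Equilibrium price: P = 49 − 4·3.8125 = 33.75.

33.75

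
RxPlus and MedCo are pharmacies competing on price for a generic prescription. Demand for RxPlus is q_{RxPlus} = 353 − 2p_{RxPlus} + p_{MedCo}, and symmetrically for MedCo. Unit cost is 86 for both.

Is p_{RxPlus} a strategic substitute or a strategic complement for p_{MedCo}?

strategic complements

RxPlus's profit: π = (p_{RxPlus} − 86)(353 − 2p_{RxPlus} + p_{MedCo}).
∂π/∂p_{RxPlus} = 525 − 4p_{RxPlus} + p_{MedCo} = 0 ⇒ p_{RxPlus} = 131.25 + 0.25p_{MedCo}.
The best-response slope dp_{RxPlus}/dp_{MedCo} = 0.25 > 0: the reaction function is upward-sloping, so the choices are strategic complements.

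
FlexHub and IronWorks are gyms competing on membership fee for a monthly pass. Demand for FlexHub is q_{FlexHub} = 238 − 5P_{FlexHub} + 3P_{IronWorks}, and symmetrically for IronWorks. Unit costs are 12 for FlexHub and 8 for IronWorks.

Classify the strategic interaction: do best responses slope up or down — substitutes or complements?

FlexHub's profit: π = (P_{FlexHub} − 12)(238 − 5P_{FlexHub} + 3P_{IronWorks}).
∂π/∂P_{FlexHub} = 298 − 10P_{FlexHub} + 3P_{IronWorks} = 0 ⇒ P_{FlexHub} = 29.8 + 0.3P_{IronWorks}.
The best-response slope dP_{FlexHub}/dP_{IronWorks} = 0.3 > 0: the reaction function is upward-sloping, so the choices are strategic complements.

strategic complements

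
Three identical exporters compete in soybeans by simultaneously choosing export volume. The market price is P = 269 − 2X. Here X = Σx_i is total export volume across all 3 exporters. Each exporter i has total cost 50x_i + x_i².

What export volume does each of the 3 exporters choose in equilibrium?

21.9

A representative exporter's profit is π_i = x_i(269 − 2X) − 50x_i − x_i², with X = x_i + Σ_{j≠i} x_j.
First-order condition: 219 − 6x_i − 2Σ_{j≠i} x_j = 0.
In a symmetric equilibrium every exporter chooses the same x, so Σ_{j≠i} x_j = 2x. The condition becomes 219 − 10x = 0, giving x = 219/10 = 21.9.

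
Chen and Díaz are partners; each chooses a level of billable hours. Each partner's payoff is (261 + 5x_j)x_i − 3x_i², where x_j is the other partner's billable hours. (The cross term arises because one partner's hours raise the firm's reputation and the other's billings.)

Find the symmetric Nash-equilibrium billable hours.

261

Chen's payoff is (261 + 5x_D)x_C − 3x_C².
∂π/∂x_C = 261 + 5x_D − 6x_C = 0, so x_C = 43.5 + (5/6)x_D.
Setting x_C = x_D in the reaction function: x_C = 43.5 + (5/6)x_C, so x_C = 43.5 / (1/6) = 261.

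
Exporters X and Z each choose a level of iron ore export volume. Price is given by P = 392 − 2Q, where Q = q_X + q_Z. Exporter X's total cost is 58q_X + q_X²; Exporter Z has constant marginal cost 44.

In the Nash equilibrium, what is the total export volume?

103

Exporter X's profit: π = q_X(392 − 2(q_X + q_Z)) − 58q_X − q_X².
∂π/∂q_X = 334 − 6q_X − 2q_Z = 0, so q_X = 167/3 − (1/3)q_Z.
For Z: ∂π/∂q_Z = 348 − 4q_Z − 2q_X = 0 ⇒ q_Z = 87 − 0.5q_X.
Solving the two reaction functions simultaneously: (1 − (−1/3)(−0.5))q_X = 167/3 − (1/3)·87, so (5/6)q_X = 80/3 and q_X = 32.
Then q_Z = 87 − 0.5·32 = 71.
Total export volume: 32 + 71 = 103.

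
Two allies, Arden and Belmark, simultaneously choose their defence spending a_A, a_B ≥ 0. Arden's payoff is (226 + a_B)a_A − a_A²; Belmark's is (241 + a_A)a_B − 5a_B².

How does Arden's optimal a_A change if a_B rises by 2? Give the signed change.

Expanding Arden's payoff: 226a_A + a_Ba_A − a_A².
∂π/∂a_A = 226 + a_B − 2a_A = 0, so a_A = 113 + 0.5a_B.
The reaction-function slope is 0.5, so a 2-unit rise in a_B moves a_A by 0.5 × 2 = 1. Arden's best response rises — the actions are strategic complements.

1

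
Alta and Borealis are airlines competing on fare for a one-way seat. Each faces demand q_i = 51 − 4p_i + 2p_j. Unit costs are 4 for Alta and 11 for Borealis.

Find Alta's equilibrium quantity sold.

Alta's profit: π = (p_{Alta} − 4)(51 − 4p_{Alta} + 2p_{Borealis}).
∂π/∂p_{Alta} = 67 − 8p_{Alta} + 2p_{Borealis} = 0 ⇒ p_{Alta} = 8.375 + 0.25p_{Borealis}.
Similarly p_{Borealis} = 11.875 + 0.25p_{Alta}.
Plugging p_{Borealis} into Alta's best response: p_{Alta} = 8.375 + 0.25(11.875 + 0.25p_{Alta}) ⇒ 0.9375p_{Alta} = 363/32, so p_{Alta} = 12.1.
Then p_{Borealis} = 11.875 + 0.25·12.1 = 14.9.
q_{Alta} = 51 − 4·12.1 + 2·14.9 = 32.4.

32.4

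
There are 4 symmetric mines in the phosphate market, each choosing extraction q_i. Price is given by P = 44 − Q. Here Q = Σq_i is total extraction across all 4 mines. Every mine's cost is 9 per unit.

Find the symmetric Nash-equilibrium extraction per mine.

7

A representative mine's profit is π_i = q_i(44 − Q) − 9q_i, with Q = q_i + Σ_{j≠i} q_j.
First-order condition: 35 − 2q_i − Σ_{j≠i} q_j = 0.
In a symmetric equilibrium every mine chooses the same q, so Σ_{j≠i} q_j = 3q. The condition becomes 35 − 5q = 0, giving q = 35/5 = 7.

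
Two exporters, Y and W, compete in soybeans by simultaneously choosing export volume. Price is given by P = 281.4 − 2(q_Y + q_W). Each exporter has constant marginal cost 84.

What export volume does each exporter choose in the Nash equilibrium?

32.9

Exporter Y's profit: π = q_Y(281.4 − 2(q_Y + q_W)) − 84q_Y.
∂π/∂q_Y = 197.4 − 4q_Y − 2q_W = 0, so q_Y = 49.35 − 0.5q_W.
The game is symmetric, so in equilibrium q_W = q_Y: the reaction function gives 1.5q_Y = 49.35, hence q_Y = 32.9.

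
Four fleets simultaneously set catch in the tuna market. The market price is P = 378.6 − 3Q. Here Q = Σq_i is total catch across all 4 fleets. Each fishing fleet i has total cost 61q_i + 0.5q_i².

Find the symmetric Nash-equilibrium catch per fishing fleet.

19.85

A representative fishing fleet's profit is π_i = q_i(378.6 − 3Q) − 61q_i − 0.5q_i², with Q = q_i + Σ_{j≠i} q_j.
First-order condition: 317.6 − 7q_i − 3Σ_{j≠i} q_j = 0.
With identical fishing fleets, set every q_j = q: then 317.6 − 7q − 9q = 0, i.e. q = 317.6/16 = 19.85.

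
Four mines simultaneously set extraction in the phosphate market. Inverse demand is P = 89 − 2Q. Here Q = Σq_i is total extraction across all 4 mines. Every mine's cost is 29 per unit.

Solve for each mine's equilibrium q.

A representative mine's profit is π_i = q_i(89 − 2Q) − 29q_i, with Q = q_i + Σ_{j≠i} q_j.
First-order condition: 60 − 4q_i − 2Σ_{j≠i} q_j = 0.
Imposing symmetry (q_j = q for all j) turns Σ_{j≠i} q_j into 3q, so 60 = 10q and q = 6.

6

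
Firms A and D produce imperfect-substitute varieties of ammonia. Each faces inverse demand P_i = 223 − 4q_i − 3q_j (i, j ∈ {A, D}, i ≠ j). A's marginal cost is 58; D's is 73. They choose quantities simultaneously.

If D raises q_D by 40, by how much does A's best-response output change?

Firm A's profit: π = q_A(223 − 4q_A − 3q_D) − 58q_A.
∂π/∂q_A = 165 − 8q_A − 3q_D = 0 ⇒ q_A = 20.625 − 0.375q_D.
The reaction-function slope is −0.375, so a 40-unit rise in q_D moves q_A by −0.375 × 40 = −15. A's best response falls — the actions are strategic substitutes.

-15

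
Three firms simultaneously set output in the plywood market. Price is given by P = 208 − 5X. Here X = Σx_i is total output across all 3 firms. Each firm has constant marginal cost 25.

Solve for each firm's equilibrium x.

A representative firm's profit is π_i = x_i(208 − 5X) − 25x_i, with X = x_i + Σ_{j≠i} x_j.
First-order condition: 183 − 10x_i − 5Σ_{j≠i} x_j = 0.
In a symmetric equilibrium every firm chooses the same x, so Σ_{j≠i} x_j = 2x. The condition becomes 183 − 20x = 0, giving x = 183/20 = 9.15.

9.15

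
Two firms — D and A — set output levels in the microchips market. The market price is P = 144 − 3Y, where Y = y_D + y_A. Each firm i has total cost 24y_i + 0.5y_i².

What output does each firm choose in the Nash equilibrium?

Firm D's profit: π = y_D(144 − 3(y_D + y_A)) − 24y_D − 0.5y_D².
∂π/∂y_D = 120 − 7y_D − 3y_A = 0, so y_D = 120/7 − (3/7)y_A.
Setting y_D = y_A in the reaction function: y_D = 120/7 − (3/7)y_D, so y_D = (120/7) / (10/7) = 12.

12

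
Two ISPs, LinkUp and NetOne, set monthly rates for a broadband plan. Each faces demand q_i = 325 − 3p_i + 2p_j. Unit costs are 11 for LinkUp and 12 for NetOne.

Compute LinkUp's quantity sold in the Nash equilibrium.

LinkUp's profit: π = (p_{LinkUp} − 11)(325 − 3p_{LinkUp} + 2p_{NetOne}).
∂π/∂p_{LinkUp} = 358 − 6p_{LinkUp} + 2p_{NetOne} = 0 ⇒ p_{LinkUp} = 179/3 + (1/3)p_{NetOne}.
Similarly p_{NetOne} = 361/6 + (1/3)p_{LinkUp}.
Substituting the second reaction function into the first: p_{LinkUp} = 179/3 + (1/3)(361/6 + (1/3)p_{LinkUp}), which gives (8/9)p_{LinkUp} = 1435/18 ⇒ p_{LinkUp} = 89.6875.
Then p_{NetOne} = 361/6 + (1/3)·89.6875 = 90.0625.
q_{LinkUp} = 325 − 3·89.6875 + 2·90.0625 = 236.0625.

236.0625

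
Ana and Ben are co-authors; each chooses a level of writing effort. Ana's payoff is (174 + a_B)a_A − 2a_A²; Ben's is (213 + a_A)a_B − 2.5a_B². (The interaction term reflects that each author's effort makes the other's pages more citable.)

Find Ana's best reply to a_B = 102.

Expanding Ana's payoff: 174a_A + a_Ba_A − 2a_A².
∂π/∂a_A = 174 + a_B − 4a_A = 0, so a_A = 43.5 + 0.25a_B.
At a_B = 102: a_A = 43.5 + 0.25·102 = 69.

69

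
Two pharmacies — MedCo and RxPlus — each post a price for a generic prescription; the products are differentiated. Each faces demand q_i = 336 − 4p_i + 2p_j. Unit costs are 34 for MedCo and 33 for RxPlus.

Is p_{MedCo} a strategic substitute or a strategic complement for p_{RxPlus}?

MedCo's profit: π = (p_{MedCo} − 34)(336 − 4p_{MedCo} + 2p_{RxPlus}).
∂π/∂p_{MedCo} = 472 − 8p_{MedCo} + 2p_{RxPlus} = 0 ⇒ p_{MedCo} = 59 + 0.25p_{RxPlus}.
The best-response slope dp_{MedCo}/dp_{RxPlus} = 0.25 > 0: the reaction function is upward-sloping, so the choices are strategic complements.

strategic complements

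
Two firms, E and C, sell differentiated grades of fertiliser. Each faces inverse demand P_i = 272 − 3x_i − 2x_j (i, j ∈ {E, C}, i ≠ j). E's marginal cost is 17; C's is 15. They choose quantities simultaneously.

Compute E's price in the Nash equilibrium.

112.25

Firm E's profit: π = x_E(272 − 3x_E − 2x_C) − 17x_E.
∂π/∂x_E = 255 − 6x_E − 2x_C = 0 ⇒ x_E = 42.5 − (1/3)x_C.
Similarly x_C = 257/6 − (1/3)x_E.
Solving the two reaction functions simultaneously: (1 − (−1/3)(−1/3))x_E = 42.5 − (1/3)·(257/6), so (8/9)x_E = 254/9 and x_E = 31.75.
Then x_C = 257/6 − (1/3)·31.75 = 32.25.
P_E = 272 − 3·31.75 − 2·32.25 = 112.25.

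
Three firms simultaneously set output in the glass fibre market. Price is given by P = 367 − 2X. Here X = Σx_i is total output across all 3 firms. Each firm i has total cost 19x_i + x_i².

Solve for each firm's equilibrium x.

A representative firm's profit is π_i = x_i(367 − 2X) − 19x_i − x_i², with X = x_i + Σ_{j≠i} x_j.
First-order condition: 348 − 6x_i − 2Σ_{j≠i} x_j = 0.
Imposing symmetry (x_j = x for all j) turns Σ_{j≠i} x_j into 2x, so 348 = 10x and x = 34.8.

34.8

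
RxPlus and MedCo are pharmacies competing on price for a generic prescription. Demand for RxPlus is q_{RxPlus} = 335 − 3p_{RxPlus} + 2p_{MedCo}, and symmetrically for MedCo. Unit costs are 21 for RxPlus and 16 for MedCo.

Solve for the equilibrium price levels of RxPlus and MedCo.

98.5625, 96.6875

RxPlus's profit: π = (p_{RxPlus} − 21)(335 − 3p_{RxPlus} + 2p_{MedCo}).
∂π/∂p_{RxPlus} = 398 − 6p_{RxPlus} + 2p_{MedCo} = 0 ⇒ p_{RxPlus} = 199/3 + (1/3)p_{MedCo}.
Similarly p_{MedCo} = 383/6 + (1/3)p_{RxPlus}.
Substituting the second reaction function into the first: p_{RxPlus} = 199/3 + (1/3)(383/6 + (1/3)p_{RxPlus}), which gives (8/9)p_{RxPlus} = 1577/18 ⇒ p_{RxPlus} = 98.5625.
Then p_{MedCo} = 383/6 + (1/3)·98.5625 = 96.6875.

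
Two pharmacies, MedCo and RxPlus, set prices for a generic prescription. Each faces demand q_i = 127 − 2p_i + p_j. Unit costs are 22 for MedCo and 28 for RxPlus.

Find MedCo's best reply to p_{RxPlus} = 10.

45.25

MedCo's profit: π = (p_{MedCo} − 22)(127 − 2p_{MedCo} + p_{RxPlus}).
∂π/∂p_{MedCo} = 171 − 4p_{MedCo} + p_{RxPlus} = 0 ⇒ p_{MedCo} = 42.75 + 0.25p_{RxPlus}.
At p_{RxPlus} = 10: p_{MedCo} = 42.75 + 0.25·10 = 45.25.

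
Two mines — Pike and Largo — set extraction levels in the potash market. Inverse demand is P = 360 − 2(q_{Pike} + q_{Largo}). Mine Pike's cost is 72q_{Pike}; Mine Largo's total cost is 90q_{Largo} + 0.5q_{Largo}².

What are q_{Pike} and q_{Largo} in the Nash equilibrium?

56.25, 31.5

Mine Pike's profit: π = q_{Pike}(360 − 2(q_{Pike} + q_{Largo})) − 72q_{Pike}.
∂π/∂q_{Pike} = 288 − 4q_{Pike} − 2q_{Largo} = 0, so q_{Pike} = 72 − 0.5q_{Largo}.
For Largo: ∂π/∂q_{Largo} = 270 − 5q_{Largo} − 2q_{Pike} = 0 ⇒ q_{Largo} = 54 − 0.4q_{Pike}.
Plugging q_{Largo} into Pike's best response: q_{Pike} = 72 − 0.5(54 − 0.4q_{Pike}) ⇒ 0.8q_{Pike} = 45, so q_{Pike} = 56.25.
Then q_{Largo} = 54 − 0.4·56.25 = 31.5.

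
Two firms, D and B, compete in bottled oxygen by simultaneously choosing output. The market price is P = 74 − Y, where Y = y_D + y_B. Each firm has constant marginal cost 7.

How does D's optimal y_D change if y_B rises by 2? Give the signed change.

-1

Firm D's profit: π = y_D(74 − (y_D + y_B)) − 7y_D.
∂π/∂y_D = 67 − 2y_D − y_B = 0, so y_D = 33.5 − 0.5y_B.
The reaction-function slope is −0.5, so a 2-unit rise in y_B moves y_D by −0.5 × 2 = −1. D's best response falls — the actions are strategic substitutes.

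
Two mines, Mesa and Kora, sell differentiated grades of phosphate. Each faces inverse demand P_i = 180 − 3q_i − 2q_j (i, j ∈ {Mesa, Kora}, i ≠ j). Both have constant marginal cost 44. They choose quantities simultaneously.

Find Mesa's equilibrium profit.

Mine Mesa's profit: π = q_{Mesa}(180 − 3q_{Mesa} − 2q_{Kora}) − 44q_{Mesa}.
∂π/∂q_{Mesa} = 136 − 6q_{Mesa} − 2q_{Kora} = 0 ⇒ q_{Mesa} = 68/3 − (1/3)q_{Kora}.
By symmetry q_{Kora} = q_{Mesa}; substituting into the reaction function, (4/3)q_{Mesa} = 68/3 and q_{Mesa} = 17.
P_{Mesa} = 180 − 3·17 − 2·17 = 95.
Profit = (95 − 44)·17 = 867.

867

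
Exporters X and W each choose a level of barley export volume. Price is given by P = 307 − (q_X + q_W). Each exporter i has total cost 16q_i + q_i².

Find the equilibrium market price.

Exporter X's profit: π = q_X(307 − (q_X + q_W)) − 16q_X − q_X².
∂π/∂q_X = 291 − 4q_X − q_W = 0, so q_X = 72.75 − 0.25q_W.
The game is symmetric, so in equilibrium q_W = q_X: the reaction function gives 1.25q_X = 72.75, hence q_X = 58.2.
Equilibrium price: P = 307 − 116.4 = 190.6.

190.6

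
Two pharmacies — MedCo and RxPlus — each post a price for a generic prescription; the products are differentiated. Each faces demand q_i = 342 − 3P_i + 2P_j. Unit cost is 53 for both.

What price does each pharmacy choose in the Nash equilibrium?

MedCo's profit: π = (P_{MedCo} − 53)(342 − 3P_{MedCo} + 2P_{RxPlus}).
∂π/∂P_{MedCo} = 501 − 6P_{MedCo} + 2P_{RxPlus} = 0 ⇒ P_{MedCo} = 83.5 + (1/3)P_{RxPlus}.
The game is symmetric, so in equilibrium P_{RxPlus} = P_{MedCo}: the reaction function gives (2/3)P_{MedCo} = 83.5, hence P_{MedCo} = 125.25.

125.25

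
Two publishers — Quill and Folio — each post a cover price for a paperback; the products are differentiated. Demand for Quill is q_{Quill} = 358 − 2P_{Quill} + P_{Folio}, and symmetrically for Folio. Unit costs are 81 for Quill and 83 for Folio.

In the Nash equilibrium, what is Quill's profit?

17149.52

Quill's profit: π = (P_{Quill} − 81)(358 − 2P_{Quill} + P_{Folio}).
∂π/∂P_{Quill} = 520 − 4P_{Quill} + P_{Folio} = 0 ⇒ P_{Quill} = 130 + 0.25P_{Folio}.
Similarly P_{Folio} = 131 + 0.25P_{Quill}.
Plugging P_{Folio} into Quill's best response: P_{Quill} = 130 + 0.25(131 + 0.25P_{Quill}) ⇒ 0.9375P_{Quill} = 162.75, so P_{Quill} = 173.6.
Then P_{Folio} = 131 + 0.25·173.6 = 174.4.
q_{Quill} = 358 − 2·173.6 + 174.4 = 185.2.
Profit = (173.6 − 81)·185.2 = 17149.52.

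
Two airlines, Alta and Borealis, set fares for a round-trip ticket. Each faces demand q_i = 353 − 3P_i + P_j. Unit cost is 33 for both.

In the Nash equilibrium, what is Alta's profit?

Alta's profit: π = (P_{Alta} − 33)(353 − 3P_{Alta} + P_{Borealis}).
∂π/∂P_{Alta} = 452 − 6P_{Alta} + P_{Borealis} = 0 ⇒ P_{Alta} = 226/3 + (1/6)P_{Borealis}.
Setting P_{Alta} = P_{Borealis} in the reaction function: P_{Alta} = 226/3 + (1/6)P_{Alta}, so P_{Alta} = (226/3) / (5/6) = 90.4.
q_{Alta} = 353 − 3·90.4 + 90.4 = 172.2.
Profit = (90.4 − 33)·172.2 = 9884.28.

9884.28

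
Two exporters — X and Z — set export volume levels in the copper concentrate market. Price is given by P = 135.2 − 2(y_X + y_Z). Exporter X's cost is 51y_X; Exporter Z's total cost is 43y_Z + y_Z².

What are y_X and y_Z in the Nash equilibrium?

16.04, 10.02

Exporter X's profit: π = y_X(135.2 − 2(y_X + y_Z)) − 51y_X.
∂π/∂y_X = 84.2 − 4y_X − 2y_Z = 0, so y_X = 21.05 − 0.5y_Z.
For Z: ∂π/∂y_Z = 92.2 − 6y_Z − 2y_X = 0 ⇒ y_Z = 461/30 − (1/3)y_X.
Substituting the second reaction function into the first: y_X = 21.05 − 0.5(461/30 − (1/3)y_X), which gives (5/6)y_X = 401/30 ⇒ y_X = 16.04.
Then y_Z = 461/30 − (1/3)·16.04 = 10.02.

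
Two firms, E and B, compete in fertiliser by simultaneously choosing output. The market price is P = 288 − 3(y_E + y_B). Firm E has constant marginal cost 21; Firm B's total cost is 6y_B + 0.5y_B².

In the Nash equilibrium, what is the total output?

58

Firm E's profit: π = y_E(288 − 3(y_E + y_B)) − 21y_E.
∂π/∂y_E = 267 − 6y_E − 3y_B = 0, so y_E = 44.5 − 0.5y_B.
For B: ∂π/∂y_B = 282 − 7y_B − 3y_E = 0 ⇒ y_B = 282/7 − (3/7)y_E.
Solving the two reaction functions simultaneously: (1 − (−0.5)(−3/7))y_E = 44.5 − 0.5·(282/7), so (11/14)y_E = 341/14 and y_E = 31.
Then y_B = 282/7 − (3/7)·31 = 27.
Total output: 31 + 27 = 58.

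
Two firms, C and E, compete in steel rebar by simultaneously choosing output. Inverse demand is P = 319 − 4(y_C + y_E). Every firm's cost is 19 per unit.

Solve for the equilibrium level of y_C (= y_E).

Firm C's profit: π = y_C(319 − 4(y_C + y_E)) − 19y_C.
∂π/∂y_C = 300 − 8y_C − 4y_E = 0, so y_C = 37.5 − 0.5y_E.
By symmetry y_E = y_C; substituting into the reaction function, 1.5y_C = 37.5 and y_C = 25.

25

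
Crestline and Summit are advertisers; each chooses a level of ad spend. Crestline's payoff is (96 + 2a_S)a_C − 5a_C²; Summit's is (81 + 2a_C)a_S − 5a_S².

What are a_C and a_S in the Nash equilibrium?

Expanding Crestline's payoff: 96a_C + 2a_Sa_C − 5a_C².
∂π/∂a_C = 96 + 2a_S − 10a_C = 0, so a_C = 9.6 + 0.2a_S.
Likewise for Summit: a_S = 8.1 + 0.2a_C.
Substituting the second reaction function into the first: a_C = 9.6 + 0.2(8.1 + 0.2a_C), which gives 0.96a_C = 11.22 ⇒ a_C = 11.6875.
Then a_S = 8.1 + 0.2·11.6875 = 10.4375.

11.6875, 10.4375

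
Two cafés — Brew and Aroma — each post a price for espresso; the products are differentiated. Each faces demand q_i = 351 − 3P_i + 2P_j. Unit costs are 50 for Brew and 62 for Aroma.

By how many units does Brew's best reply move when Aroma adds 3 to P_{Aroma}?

Brew's profit: π = (P_{Brew} − 50)(351 − 3P_{Brew} + 2P_{Aroma}).
∂π/∂P_{Brew} = 501 − 6P_{Brew} + 2P_{Aroma} = 0 ⇒ P_{Brew} = 83.5 + (1/3)P_{Aroma}.
The reaction-function slope is 1/3, so a 3-unit rise in P_{Aroma} moves P_{Brew} by 1/3 × 3 = 1. Brew's best response rises — the actions are strategic complements.

1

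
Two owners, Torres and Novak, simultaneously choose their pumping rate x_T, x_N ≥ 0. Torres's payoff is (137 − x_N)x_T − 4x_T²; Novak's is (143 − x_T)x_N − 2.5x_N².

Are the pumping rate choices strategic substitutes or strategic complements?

Expanding Torres's payoff: 137x_T − x_Nx_T − 4x_T².
∂π/∂x_T = 137 − x_N − 8x_T = 0, so x_T = 17.125 − 0.125x_N.
The best-response slope dx_T/dx_N = −0.125 < 0: the reaction function is downward-sloping, so the choices are strategic substitutes.

strategic substitutes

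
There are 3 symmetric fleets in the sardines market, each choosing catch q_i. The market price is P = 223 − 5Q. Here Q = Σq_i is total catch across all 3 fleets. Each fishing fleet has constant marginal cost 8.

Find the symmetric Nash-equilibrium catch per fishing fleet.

10.75

A representative fishing fleet's profit is π_i = q_i(223 − 5Q) − 8q_i, with Q = q_i + Σ_{j≠i} q_j.
First-order condition: 215 − 10q_i − 5Σ_{j≠i} q_j = 0.
With identical fishing fleets, set every q_j = q: then 215 − 10q − 10q = 0, i.e. q = 215/20 = 10.75.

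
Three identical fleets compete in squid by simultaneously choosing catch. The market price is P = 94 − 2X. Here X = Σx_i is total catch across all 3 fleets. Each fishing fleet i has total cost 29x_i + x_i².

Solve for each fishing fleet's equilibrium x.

A representative fishing fleet's profit is π_i = x_i(94 − 2X) − 29x_i − x_i², with X = x_i + Σ_{j≠i} x_j.
First-order condition: 65 − 6x_i − 2Σ_{j≠i} x_j = 0.
Imposing symmetry (x_j = x for all j) turns Σ_{j≠i} x_j into 2x, so 65 = 10x and x = 6.5.

6.5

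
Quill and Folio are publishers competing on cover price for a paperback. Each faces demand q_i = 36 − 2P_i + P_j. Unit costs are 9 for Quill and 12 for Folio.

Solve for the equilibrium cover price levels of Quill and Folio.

Quill's profit: π = (P_{Quill} − 9)(36 − 2P_{Quill} + P_{Folio}).
∂π/∂P_{Quill} = 54 − 4P_{Quill} + P_{Folio} = 0 ⇒ P_{Quill} = 13.5 + 0.25P_{Folio}.
Similarly P_{Folio} = 15 + 0.25P_{Quill}.
Substituting the second reaction function into the first: P_{Quill} = 13.5 + 0.25(15 + 0.25P_{Quill}), which gives 0.9375P_{Quill} = 17.25 ⇒ P_{Quill} = 18.4.
Then P_{Folio} = 15 + 0.25·18.4 = 19.6.

18.4, 19.6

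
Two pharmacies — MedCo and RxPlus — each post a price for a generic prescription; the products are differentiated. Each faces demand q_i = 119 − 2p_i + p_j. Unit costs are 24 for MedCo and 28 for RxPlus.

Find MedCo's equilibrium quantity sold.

MedCo's profit: π = (p_{MedCo} − 24)(119 − 2p_{MedCo} + p_{RxPlus}).
∂π/∂p_{MedCo} = 167 − 4p_{MedCo} + p_{RxPlus} = 0 ⇒ p_{MedCo} = 41.75 + 0.25p_{RxPlus}.
Similarly p_{RxPlus} = 43.75 + 0.25p_{MedCo}.
Plugging p_{RxPlus} into MedCo's best response: p_{MedCo} = 41.75 + 0.25(43.75 + 0.25p_{MedCo}) ⇒ 0.9375p_{MedCo} = 52.6875, so p_{MedCo} = 56.2.
Then p_{RxPlus} = 43.75 + 0.25·56.2 = 57.8.
q_{MedCo} = 119 − 2·56.2 + 57.8 = 64.4.

64.4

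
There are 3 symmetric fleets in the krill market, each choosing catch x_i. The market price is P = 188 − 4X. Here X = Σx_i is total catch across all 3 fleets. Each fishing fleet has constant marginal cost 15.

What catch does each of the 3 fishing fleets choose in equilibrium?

A representative fishing fleet's profit is π_i = x_i(188 − 4X) − 15x_i, with X = x_i + Σ_{j≠i} x_j.
First-order condition: 173 − 8x_i − 4Σ_{j≠i} x_j = 0.
With identical fishing fleets, set every x_j = x: then 173 − 8x − 8x = 0, i.e. x = 173/16 = 10.8125.

10.8125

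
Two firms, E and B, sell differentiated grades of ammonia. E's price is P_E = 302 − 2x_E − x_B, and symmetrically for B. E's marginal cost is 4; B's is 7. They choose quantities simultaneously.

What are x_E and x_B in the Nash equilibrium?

59.8, 58.8

Firm E's profit: π = x_E(302 − 2x_E − x_B) − 4x_E.
∂π/∂x_E = 298 − 4x_E − x_B = 0 ⇒ x_E = 74.5 − 0.25x_B.
Similarly x_B = 73.75 − 0.25x_E.
Plugging x_B into E's best response: x_E = 74.5 − 0.25(73.75 − 0.25x_E) ⇒ 0.9375x_E = 56.0625, so x_E = 59.8.
Then x_B = 73.75 − 0.25·59.8 = 58.8.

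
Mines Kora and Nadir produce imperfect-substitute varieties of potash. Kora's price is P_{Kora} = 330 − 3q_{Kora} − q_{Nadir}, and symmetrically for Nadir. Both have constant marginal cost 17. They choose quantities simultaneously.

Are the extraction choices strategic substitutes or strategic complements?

Mine Kora's profit: π = q_{Kora}(330 − 3q_{Kora} − q_{Nadir}) − 17q_{Kora}.
∂π/∂q_{Kora} = 313 − 6q_{Kora} − q_{Nadir} = 0 ⇒ q_{Kora} = 313/6 − (1/6)q_{Nadir}.
The best-response slope dq_{Kora}/dq_{Nadir} = −1/6 < 0: the reaction function is downward-sloping, so the choices are strategic substitutes.

strategic substitutes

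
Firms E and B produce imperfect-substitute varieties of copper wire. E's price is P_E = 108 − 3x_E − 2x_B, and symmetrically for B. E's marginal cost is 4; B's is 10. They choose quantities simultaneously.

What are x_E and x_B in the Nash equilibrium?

Firm E's profit: π = x_E(108 − 3x_E − 2x_B) − 4x_E.
∂π/∂x_E = 104 − 6x_E − 2x_B = 0 ⇒ x_E = 52/3 − (1/3)x_B.
Similarly x_B = 49/3 − (1/3)x_E.
Plugging x_B into E's best response: x_E = 52/3 − (1/3)(49/3 − (1/3)x_E) ⇒ (8/9)x_E = 107/9, so x_E = 13.375.
Then x_B = 49/3 − (1/3)·13.375 = 11.875.

13.375, 11.875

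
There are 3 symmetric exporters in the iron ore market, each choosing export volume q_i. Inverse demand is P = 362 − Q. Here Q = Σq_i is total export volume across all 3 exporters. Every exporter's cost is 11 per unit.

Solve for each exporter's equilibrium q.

A representative exporter's profit is π_i = q_i(362 − Q) − 11q_i, with Q = q_i + Σ_{j≠i} q_j.
First-order condition: 351 − 2q_i − Σ_{j≠i} q_j = 0.
In a symmetric equilibrium every exporter chooses the same q, so Σ_{j≠i} q_j = 2q. The condition becomes 351 − 4q = 0, giving q = 351/4 = 87.75.

87.75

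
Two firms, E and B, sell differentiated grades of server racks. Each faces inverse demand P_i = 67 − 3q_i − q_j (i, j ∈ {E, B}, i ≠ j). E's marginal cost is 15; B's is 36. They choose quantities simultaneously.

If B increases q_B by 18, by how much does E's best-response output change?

Firm E's profit: π = q_E(67 − 3q_E − q_B) − 15q_E.
∂π/∂q_E = 52 − 6q_E − q_B = 0 ⇒ q_E = 26/3 − (1/6)q_B.
The reaction-function slope is −1/6, so an 18-unit rise in q_B moves q_E by −1/6 × 18 = −3. E's best response falls — the actions are strategic substitutes.

-3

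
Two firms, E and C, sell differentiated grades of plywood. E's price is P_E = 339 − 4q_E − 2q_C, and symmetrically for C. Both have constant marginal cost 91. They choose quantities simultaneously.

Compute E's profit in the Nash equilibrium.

2460.16

Firm E's profit: π = q_E(339 − 4q_E − 2q_C) − 91q_E.
∂π/∂q_E = 248 − 8q_E − 2q_C = 0 ⇒ q_E = 31 − 0.25q_C.
Setting q_E = q_C in the reaction function: q_E = 31 − 0.25q_E, so q_E = 31 / 1.25 = 24.8.
P_E = 339 − 4·24.8 − 2·24.8 = 190.2.
Profit = (190.2 − 91)·24.8 = 2460.16.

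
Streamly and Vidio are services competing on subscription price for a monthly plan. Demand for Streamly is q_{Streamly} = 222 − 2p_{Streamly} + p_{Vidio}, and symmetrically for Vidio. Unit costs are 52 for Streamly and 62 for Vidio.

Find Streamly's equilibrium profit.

Streamly's profit: π = (p_{Streamly} − 52)(222 − 2p_{Streamly} + p_{Vidio}).
∂π/∂p_{Streamly} = 326 − 4p_{Streamly} + p_{Vidio} = 0 ⇒ p_{Streamly} = 81.5 + 0.25p_{Vidio}.
Similarly p_{Vidio} = 86.5 + 0.25p_{Streamly}.
Plugging p_{Vidio} into Streamly's best response: p_{Streamly} = 81.5 + 0.25(86.5 + 0.25p_{Streamly}) ⇒ 0.9375p_{Streamly} = 103.125, so p_{Streamly} = 110.
Then p_{Vidio} = 86.5 + 0.25·110 = 114.
q_{Streamly} = 222 − 2·110 + 114 = 116.
Profit = (110 − 52)·116 = 6728.

6728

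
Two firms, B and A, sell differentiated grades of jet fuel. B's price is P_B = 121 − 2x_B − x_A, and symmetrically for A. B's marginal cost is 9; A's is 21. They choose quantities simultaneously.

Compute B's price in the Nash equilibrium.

55.4

Firm B's profit: π = x_B(121 − 2x_B − x_A) − 9x_B.
∂π/∂x_B = 112 − 4x_B − x_A = 0 ⇒ x_B = 28 − 0.25x_A.
Similarly x_A = 25 − 0.25x_B.
Solving the two reaction functions simultaneously: (1 − (−0.25)(−0.25))x_B = 28 − 0.25·25, so 0.9375x_B = 21.75 and x_B = 23.2.
Then x_A = 25 − 0.25·23.2 = 19.2.
P_B = 121 − 2·23.2 − 19.2 = 55.4.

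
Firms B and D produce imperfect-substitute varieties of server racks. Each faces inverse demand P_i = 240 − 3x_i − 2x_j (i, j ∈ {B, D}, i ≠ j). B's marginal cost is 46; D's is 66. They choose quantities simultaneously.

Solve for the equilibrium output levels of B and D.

Firm B's profit: π = x_B(240 − 3x_B − 2x_D) − 46x_B.
∂π/∂x_B = 194 − 6x_B − 2x_D = 0 ⇒ x_B = 97/3 − (1/3)x_D.
Similarly x_D = 29 − (1/3)x_B.
Solving the two reaction functions simultaneously: (1 − (−1/3)(−1/3))x_B = 97/3 − (1/3)·29, so (8/9)x_B = 68/3 and x_B = 25.5.
Then x_D = 29 − (1/3)·25.5 = 20.5.

25.5, 20.5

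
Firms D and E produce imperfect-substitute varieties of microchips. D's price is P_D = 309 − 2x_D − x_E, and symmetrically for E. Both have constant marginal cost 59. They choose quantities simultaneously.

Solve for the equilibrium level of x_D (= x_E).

Firm D's profit: π = x_D(309 − 2x_D − x_E) − 59x_D.
∂π/∂x_D = 250 − 4x_D − x_E = 0 ⇒ x_D = 62.5 − 0.25x_E.
The game is symmetric, so in equilibrium x_E = x_D: the reaction function gives 1.25x_D = 62.5, hence x_D = 50.

50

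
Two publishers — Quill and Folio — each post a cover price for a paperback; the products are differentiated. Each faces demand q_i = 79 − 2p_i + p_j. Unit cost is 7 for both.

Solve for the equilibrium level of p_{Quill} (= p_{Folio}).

31

Quill's profit: π = (p_{Quill} − 7)(79 − 2p_{Quill} + p_{Folio}).
∂π/∂p_{Quill} = 93 − 4p_{Quill} + p_{Folio} = 0 ⇒ p_{Quill} = 23.25 + 0.25p_{Folio}.
The game is symmetric, so in equilibrium p_{Folio} = p_{Quill}: the reaction function gives 0.75p_{Quill} = 23.25, hence p_{Quill} = 31.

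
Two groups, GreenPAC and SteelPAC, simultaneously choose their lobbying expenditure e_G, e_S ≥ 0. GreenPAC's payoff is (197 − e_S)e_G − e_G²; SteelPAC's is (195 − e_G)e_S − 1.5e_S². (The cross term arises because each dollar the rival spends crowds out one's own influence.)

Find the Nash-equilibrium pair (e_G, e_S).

79.2, 38.6

Expanding GreenPAC's payoff: 197e_G − e_Se_G − e_G².
∂π/∂e_G = 197 − e_S − 2e_G = 0, so e_G = 98.5 − 0.5e_S.
Likewise for SteelPAC: e_S = 65 − (1/3)e_G.
Substituting the second reaction function into the first: e_G = 98.5 − 0.5(65 − (1/3)e_G), which gives (5/6)e_G = 66 ⇒ e_G = 79.2.
Then e_S = 65 − (1/3)·79.2 = 38.6.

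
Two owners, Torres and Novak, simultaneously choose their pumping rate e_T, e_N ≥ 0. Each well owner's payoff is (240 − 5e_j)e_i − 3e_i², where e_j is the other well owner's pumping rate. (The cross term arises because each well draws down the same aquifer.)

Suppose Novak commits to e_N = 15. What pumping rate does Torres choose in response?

Torres's payoff is (240 − 5e_N)e_T − 3e_T².
∂π/∂e_T = 240 − 5e_N − 6e_T = 0, so e_T = 40 − (5/6)e_N.
At e_N = 15: e_T = 40 − (5/6)·15 = 27.5.

27.5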